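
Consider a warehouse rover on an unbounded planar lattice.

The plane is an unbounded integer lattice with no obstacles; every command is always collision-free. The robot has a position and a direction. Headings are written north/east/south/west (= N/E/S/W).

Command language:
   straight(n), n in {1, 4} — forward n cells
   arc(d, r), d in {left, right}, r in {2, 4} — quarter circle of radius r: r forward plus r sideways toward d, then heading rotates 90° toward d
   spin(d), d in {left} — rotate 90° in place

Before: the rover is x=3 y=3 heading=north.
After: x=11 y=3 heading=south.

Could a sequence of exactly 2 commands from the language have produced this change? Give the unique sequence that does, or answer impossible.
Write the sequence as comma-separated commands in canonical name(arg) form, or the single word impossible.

key: cell and facing (now S) both changed — the 2 commands mix motion and turning
t0: x=3 y=3 heading=north
1. arc(right, 4) → x=7 y=7 heading=east
2. arc(right, 4) → x=11 y=3 heading=south
uniquely the one of 49 2-step routes that fits.

arc(right, 4), arc(right, 4)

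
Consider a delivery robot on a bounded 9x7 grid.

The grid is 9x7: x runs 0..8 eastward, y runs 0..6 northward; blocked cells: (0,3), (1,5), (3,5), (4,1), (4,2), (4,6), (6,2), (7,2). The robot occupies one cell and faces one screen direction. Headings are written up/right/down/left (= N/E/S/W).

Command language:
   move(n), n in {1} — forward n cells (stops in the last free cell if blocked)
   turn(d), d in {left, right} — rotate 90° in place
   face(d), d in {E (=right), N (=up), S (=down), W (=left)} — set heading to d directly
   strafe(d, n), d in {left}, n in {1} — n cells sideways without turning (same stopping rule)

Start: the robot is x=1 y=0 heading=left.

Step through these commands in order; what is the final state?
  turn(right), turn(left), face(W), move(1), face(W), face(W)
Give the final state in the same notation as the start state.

start: x=1 y=0 heading=left
[1] after turn(right): x=1 y=0 heading=up
[2] after turn(left): x=1 y=0 heading=left
[3] after face(W): x=1 y=0 heading=left
[4] after move(1): x=0 y=0 heading=left
[5] after face(W): x=0 y=0 heading=left
[6] after face(W): x=0 y=0 heading=left

x=0 y=0 heading=left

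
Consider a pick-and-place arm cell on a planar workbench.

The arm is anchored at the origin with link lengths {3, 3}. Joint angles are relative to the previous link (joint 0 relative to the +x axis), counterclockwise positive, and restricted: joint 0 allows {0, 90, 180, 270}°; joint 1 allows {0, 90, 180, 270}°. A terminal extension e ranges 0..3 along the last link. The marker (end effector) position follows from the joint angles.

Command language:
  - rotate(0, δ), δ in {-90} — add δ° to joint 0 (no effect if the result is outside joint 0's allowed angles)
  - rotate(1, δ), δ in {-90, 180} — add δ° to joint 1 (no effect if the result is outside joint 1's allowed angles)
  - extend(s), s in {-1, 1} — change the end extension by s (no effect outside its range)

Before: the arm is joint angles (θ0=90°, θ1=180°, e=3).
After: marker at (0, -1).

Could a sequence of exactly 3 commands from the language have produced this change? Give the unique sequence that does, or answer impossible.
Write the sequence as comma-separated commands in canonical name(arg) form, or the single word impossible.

extend(1), extend(-1), extend(-1)

key: order matters: swapping extend(1) and extend(-1) lands elsewhere
start: joint angles (θ0=90°, θ1=180°, e=3)
[1] after extend(1): joint angles (θ0=90°, θ1=180°, e=3)
[2] after extend(-1): joint angles (θ0=90°, θ1=180°, e=2)
[3] after extend(-1): joint angles (θ0=90°, θ1=180°, e=1)
no rival 3-sequence matches.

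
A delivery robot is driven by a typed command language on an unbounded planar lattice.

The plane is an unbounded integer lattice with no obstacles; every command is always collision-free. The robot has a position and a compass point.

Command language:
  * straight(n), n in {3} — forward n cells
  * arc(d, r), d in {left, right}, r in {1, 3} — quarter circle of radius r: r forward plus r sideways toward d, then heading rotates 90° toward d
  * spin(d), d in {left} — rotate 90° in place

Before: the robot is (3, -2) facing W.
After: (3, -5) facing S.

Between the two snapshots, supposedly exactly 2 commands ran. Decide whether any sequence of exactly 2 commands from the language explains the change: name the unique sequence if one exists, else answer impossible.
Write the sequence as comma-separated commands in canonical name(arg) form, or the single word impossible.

spin(left), straight(3)

key: order matters: swapping spin(left) and straight(3) lands elsewhere
initial: (3, -2) facing W
step 1 (spin(left)): (3, -2) facing S
step 2 (straight(3)): (3, -5) facing S
all 36 alternatives checked — unique.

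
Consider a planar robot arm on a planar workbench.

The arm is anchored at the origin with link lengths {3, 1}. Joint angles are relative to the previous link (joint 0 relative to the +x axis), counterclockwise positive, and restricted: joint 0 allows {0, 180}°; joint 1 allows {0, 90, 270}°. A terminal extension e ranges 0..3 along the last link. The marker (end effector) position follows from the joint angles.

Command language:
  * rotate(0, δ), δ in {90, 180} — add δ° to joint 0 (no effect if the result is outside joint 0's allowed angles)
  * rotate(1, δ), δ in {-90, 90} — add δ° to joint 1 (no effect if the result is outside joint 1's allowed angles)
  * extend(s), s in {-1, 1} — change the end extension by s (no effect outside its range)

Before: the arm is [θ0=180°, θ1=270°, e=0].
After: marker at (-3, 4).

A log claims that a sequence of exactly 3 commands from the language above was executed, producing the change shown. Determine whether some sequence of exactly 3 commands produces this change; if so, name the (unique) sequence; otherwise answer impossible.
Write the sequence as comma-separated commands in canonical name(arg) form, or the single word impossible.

extend(1), extend(1), extend(1)

from: [θ0=180°, θ1=270°, e=0]
[1] after extend(1): [θ0=180°, θ1=270°, e=1]
[2] after extend(1): [θ0=180°, θ1=270°, e=2]
[3] after extend(1): [θ0=180°, θ1=270°, e=3]
uniquely the one of 216 3-step routes that fits.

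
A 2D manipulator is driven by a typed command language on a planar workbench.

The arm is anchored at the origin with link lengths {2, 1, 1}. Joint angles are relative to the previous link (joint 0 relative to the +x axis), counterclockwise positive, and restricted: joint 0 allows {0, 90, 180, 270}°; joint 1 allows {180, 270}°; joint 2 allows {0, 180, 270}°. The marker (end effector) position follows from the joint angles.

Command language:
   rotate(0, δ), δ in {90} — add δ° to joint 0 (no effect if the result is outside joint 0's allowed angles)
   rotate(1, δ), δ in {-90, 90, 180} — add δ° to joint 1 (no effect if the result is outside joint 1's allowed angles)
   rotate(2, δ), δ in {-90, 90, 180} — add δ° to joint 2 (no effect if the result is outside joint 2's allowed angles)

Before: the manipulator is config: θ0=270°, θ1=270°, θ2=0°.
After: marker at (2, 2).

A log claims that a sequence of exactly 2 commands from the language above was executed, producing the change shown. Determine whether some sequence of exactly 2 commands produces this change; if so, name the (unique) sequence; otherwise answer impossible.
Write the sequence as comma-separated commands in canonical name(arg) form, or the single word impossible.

begin: config: θ0=270°, θ1=270°, θ2=0°
step 1 (rotate(0, 90)): config: θ0=0°, θ1=270°, θ2=0°
step 2 (rotate(0, 90)): config: θ0=90°, θ1=270°, θ2=0°
uniquely the one of 49 2-step routes that fits.

rotate(0, 90), rotate(0, 90)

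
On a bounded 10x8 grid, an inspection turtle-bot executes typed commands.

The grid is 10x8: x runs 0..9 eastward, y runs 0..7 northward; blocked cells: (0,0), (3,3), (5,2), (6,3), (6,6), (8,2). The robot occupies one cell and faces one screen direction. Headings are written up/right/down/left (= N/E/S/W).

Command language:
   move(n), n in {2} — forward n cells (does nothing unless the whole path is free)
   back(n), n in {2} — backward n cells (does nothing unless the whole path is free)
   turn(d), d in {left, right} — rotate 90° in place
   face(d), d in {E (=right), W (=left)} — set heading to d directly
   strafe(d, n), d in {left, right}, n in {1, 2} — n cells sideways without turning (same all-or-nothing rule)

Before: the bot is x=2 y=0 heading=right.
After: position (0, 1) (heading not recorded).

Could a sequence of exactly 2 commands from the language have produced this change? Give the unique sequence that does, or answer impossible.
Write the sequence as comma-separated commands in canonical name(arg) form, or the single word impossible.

strafe(left, 1), back(2)

key: order matters: swapping strafe(left, 1) and back(2) lands elsewhere
t0: x=2 y=0 heading=right
step 1 (strafe(left, 1)): x=2 y=1 heading=right
step 2 (back(2)): x=0 y=1 heading=right
all 100 alternatives checked — unique.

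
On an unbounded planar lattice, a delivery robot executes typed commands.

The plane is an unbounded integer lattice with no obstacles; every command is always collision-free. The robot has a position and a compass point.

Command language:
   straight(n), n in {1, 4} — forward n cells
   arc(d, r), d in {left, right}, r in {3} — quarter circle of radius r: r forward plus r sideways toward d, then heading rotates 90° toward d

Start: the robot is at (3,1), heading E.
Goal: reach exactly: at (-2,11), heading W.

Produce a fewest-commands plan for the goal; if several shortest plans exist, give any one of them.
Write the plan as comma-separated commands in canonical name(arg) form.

begin: at (3,1), heading E
1. arc(left, 3) → at (6,4), heading N
2. straight(4) → at (6,8), heading N
3. arc(left, 3) → at (3,11), heading W
4. straight(1) → at (2,11), heading W
5. straight(4) → at (-2,11), heading W
minimal: 5 command(s), checked below 5.

arc(left, 3), straight(4), arc(left, 3), straight(1), straight(4)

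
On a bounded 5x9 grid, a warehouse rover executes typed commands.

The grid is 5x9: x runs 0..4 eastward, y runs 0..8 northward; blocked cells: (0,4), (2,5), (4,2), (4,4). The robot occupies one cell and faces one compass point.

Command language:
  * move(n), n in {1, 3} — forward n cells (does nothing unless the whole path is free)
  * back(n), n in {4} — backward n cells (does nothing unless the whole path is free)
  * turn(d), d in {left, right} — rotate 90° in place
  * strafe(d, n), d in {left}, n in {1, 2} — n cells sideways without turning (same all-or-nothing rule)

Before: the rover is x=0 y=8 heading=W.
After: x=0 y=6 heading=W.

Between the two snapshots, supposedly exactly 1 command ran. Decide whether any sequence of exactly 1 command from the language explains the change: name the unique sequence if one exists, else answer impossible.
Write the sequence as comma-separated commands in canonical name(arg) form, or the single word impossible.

strafe(left, 2)

key: heading stays W — the single command does not turn
from: x=0 y=8 heading=W
[1] after strafe(left, 2): x=0 y=6 heading=W
all 7 alternatives checked — unique.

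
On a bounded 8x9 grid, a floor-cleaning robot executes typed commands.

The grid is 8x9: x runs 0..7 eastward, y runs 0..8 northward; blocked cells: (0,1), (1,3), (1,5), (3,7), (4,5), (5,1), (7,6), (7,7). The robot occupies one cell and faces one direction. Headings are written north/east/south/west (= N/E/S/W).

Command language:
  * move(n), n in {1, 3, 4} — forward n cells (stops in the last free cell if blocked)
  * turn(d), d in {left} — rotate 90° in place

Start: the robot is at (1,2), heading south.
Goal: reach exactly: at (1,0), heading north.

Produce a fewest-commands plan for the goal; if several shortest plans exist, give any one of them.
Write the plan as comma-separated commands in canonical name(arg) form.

from: at (1,2), heading south
1. move(4) → at (1,0), heading south
2. turn(left) → at (1,0), heading east
3. turn(left) → at (1,0), heading north
nothing shorter than 3 reaches the goal.

move(4), turn(left), turn(left)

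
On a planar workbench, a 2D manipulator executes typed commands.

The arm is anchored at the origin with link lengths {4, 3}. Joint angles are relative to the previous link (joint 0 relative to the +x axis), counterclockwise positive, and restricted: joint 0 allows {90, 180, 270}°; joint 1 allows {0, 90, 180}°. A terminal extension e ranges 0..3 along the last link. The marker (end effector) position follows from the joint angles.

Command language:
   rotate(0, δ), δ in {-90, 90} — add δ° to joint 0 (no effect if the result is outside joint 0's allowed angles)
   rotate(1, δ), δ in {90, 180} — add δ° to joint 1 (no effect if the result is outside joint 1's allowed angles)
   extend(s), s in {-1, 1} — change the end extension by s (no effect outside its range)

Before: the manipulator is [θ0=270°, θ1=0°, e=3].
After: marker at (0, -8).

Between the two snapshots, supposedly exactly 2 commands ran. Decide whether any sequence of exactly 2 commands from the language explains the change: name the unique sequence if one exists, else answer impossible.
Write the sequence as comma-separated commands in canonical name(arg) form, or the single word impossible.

initial: [θ0=270°, θ1=0°, e=3]
t=1 extend(-1) ⇒ [θ0=270°, θ1=0°, e=2]
t=2 extend(-1) ⇒ [θ0=270°, θ1=0°, e=1]
uniquely the one of 36 2-step routes that fits.

extend(-1), extend(-1)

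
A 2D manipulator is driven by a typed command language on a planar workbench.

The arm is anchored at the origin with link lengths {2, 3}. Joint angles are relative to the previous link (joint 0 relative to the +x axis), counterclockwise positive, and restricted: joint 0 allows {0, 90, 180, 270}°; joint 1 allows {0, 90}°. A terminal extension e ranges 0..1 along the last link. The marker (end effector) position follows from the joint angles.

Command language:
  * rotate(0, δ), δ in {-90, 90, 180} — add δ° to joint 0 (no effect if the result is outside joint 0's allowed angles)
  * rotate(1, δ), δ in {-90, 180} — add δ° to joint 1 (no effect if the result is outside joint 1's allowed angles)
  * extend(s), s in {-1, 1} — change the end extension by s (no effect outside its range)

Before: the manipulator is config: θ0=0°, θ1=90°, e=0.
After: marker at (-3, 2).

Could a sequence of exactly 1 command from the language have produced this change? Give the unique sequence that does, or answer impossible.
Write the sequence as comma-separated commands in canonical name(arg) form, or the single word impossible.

rotate(0, 90)

initial: config: θ0=0°, θ1=90°, e=0
[1] after rotate(0, 90): config: θ0=90°, θ1=90°, e=0
uniquely the one of 7 1-step routes that fits.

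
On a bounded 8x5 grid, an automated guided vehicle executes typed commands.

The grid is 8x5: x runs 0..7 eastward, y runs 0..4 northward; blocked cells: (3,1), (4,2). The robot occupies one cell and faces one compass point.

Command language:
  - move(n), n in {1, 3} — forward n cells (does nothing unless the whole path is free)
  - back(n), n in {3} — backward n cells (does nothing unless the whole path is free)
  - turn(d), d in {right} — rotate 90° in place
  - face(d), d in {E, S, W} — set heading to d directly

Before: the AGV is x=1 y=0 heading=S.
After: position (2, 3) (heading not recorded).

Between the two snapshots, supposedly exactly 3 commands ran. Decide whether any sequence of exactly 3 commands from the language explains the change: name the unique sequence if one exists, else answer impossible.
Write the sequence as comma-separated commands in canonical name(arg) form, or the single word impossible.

key: order matters: swapping back(3) and move(1) lands elsewhere
t0: x=1 y=0 heading=S
1. back(3) → x=1 y=3 heading=S
2. face(E) → x=1 y=3 heading=E
3. move(1) → x=2 y=3 heading=E
all 343 alternatives checked — unique.

back(3), face(E), move(1)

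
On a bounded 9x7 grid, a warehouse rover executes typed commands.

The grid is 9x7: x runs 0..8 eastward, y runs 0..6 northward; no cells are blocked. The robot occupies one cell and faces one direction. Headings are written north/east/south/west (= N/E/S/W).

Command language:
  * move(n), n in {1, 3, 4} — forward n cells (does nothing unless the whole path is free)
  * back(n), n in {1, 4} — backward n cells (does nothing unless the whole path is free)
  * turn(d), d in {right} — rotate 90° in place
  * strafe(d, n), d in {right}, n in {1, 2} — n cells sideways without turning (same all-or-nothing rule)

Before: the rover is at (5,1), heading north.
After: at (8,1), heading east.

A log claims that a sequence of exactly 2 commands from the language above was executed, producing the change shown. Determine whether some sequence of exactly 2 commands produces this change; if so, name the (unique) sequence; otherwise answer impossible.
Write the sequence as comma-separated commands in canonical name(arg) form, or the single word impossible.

key: position moved to (8,1) AND the heading swung to E — translation plus rotation needed
from: at (5,1), heading north
[1] after turn(right): at (5,1), heading east
[2] after move(3): at (8,1), heading east
no rival 2-sequence matches.

turn(right), move(3)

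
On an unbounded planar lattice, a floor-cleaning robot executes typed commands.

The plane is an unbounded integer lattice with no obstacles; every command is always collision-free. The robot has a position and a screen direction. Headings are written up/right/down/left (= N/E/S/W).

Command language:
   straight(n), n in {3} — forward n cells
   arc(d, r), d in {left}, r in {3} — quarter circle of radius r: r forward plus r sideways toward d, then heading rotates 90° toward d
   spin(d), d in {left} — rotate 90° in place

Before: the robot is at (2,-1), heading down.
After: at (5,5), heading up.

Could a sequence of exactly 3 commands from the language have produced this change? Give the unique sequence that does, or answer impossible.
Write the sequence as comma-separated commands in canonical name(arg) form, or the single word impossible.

key: position moved to (5,5) AND the heading swung to N — translation plus rotation needed
start: at (2,-1), heading down
t=1 spin(left) ⇒ at (2,-1), heading right
t=2 arc(left, 3) ⇒ at (5,2), heading up
t=3 straight(3) ⇒ at (5,5), heading up
uniquely the one of 27 3-step routes that fits.

spin(left), arc(left, 3), straight(3)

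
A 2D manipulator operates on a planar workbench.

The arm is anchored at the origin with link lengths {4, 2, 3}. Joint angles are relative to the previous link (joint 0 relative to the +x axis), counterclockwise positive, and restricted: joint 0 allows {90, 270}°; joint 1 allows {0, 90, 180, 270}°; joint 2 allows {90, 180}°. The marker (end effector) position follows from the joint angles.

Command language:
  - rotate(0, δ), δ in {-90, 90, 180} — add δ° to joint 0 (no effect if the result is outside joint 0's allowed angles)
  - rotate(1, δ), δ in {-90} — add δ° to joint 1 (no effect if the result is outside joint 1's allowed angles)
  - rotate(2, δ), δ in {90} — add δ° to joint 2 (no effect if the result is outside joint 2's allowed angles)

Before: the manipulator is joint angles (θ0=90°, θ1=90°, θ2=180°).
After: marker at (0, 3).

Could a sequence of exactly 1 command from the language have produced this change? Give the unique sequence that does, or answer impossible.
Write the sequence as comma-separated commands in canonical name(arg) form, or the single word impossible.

rotate(1, -90)

initial: joint angles (θ0=90°, θ1=90°, θ2=180°)
step 1 (rotate(1, -90)): joint angles (θ0=90°, θ1=0°, θ2=180°)
no other 1-command option fits: unique.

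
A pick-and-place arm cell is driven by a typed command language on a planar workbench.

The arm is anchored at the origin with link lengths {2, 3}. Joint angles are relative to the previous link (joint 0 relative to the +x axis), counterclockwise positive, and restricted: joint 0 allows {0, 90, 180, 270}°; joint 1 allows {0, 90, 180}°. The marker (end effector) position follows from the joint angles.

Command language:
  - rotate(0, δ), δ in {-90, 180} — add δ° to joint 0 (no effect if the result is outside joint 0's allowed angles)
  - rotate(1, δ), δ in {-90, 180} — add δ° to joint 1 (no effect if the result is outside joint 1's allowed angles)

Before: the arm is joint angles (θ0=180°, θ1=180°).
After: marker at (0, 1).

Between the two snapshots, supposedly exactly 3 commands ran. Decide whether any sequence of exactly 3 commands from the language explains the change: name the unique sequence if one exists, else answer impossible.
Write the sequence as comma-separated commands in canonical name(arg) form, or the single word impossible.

t0: joint angles (θ0=180°, θ1=180°)
step 1 (rotate(0, -90)): joint angles (θ0=90°, θ1=180°)
step 2 (rotate(0, -90)): joint angles (θ0=0°, θ1=180°)
step 3 (rotate(0, -90)): joint angles (θ0=270°, θ1=180°)
no other 3-command option fits: unique.

rotate(0, -90), rotate(0, -90), rotate(0, -90)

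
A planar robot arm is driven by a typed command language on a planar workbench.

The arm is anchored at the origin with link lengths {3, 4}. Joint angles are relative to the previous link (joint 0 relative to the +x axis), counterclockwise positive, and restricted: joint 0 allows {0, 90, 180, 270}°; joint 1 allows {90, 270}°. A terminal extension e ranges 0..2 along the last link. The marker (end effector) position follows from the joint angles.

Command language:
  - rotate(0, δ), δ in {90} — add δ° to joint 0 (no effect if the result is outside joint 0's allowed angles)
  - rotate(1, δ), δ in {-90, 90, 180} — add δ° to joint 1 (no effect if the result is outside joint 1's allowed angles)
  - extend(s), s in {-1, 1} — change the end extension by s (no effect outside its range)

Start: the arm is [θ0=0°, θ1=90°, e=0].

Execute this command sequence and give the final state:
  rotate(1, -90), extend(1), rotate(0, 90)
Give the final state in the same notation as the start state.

start: [θ0=0°, θ1=90°, e=0]
1. rotate(1, -90) → [θ0=0°, θ1=90°, e=0]
2. extend(1) → [θ0=0°, θ1=90°, e=1]
3. rotate(0, 90) → [θ0=90°, θ1=90°, e=1]

[θ0=90°, θ1=90°, e=1]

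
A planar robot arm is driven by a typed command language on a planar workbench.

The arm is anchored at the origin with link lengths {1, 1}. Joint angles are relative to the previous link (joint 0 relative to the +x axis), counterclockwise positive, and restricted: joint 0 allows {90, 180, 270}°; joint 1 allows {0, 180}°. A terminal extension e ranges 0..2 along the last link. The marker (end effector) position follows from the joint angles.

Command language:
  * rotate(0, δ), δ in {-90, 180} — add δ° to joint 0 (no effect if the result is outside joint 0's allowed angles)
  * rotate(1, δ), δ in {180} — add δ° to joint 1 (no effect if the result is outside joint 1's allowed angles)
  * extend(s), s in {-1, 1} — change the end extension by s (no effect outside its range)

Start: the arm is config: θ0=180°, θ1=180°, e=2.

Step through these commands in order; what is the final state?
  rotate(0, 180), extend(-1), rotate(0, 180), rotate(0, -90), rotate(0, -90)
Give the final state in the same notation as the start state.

from: config: θ0=180°, θ1=180°, e=2
step 1 (rotate(0, 180)): config: θ0=180°, θ1=180°, e=2
step 2 (extend(-1)): config: θ0=180°, θ1=180°, e=1
step 3 (rotate(0, 180)): config: θ0=180°, θ1=180°, e=1
step 4 (rotate(0, -90)): config: θ0=90°, θ1=180°, e=1
step 5 (rotate(0, -90)): config: θ0=90°, θ1=180°, e=1

config: θ0=90°, θ1=180°, e=1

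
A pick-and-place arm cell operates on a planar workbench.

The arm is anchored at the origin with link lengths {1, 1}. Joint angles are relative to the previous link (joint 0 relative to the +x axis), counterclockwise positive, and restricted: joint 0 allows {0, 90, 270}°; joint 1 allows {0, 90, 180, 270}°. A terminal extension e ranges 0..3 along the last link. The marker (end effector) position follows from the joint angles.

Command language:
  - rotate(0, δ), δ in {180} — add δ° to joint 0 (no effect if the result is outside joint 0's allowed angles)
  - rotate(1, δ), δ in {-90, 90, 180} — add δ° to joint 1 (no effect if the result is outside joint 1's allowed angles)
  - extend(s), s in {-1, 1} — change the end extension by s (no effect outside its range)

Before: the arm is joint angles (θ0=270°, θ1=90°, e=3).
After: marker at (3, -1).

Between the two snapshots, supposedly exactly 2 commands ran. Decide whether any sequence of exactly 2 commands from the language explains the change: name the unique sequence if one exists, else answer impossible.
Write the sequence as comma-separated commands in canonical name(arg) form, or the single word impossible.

extend(1), extend(-1)

key: running extend(-1) before extend(1) would end elsewhere — order is forced
begin: joint angles (θ0=270°, θ1=90°, e=3)
1. extend(1) → joint angles (θ0=270°, θ1=90°, e=3)
2. extend(-1) → joint angles (θ0=270°, θ1=90°, e=2)
uniquely the one of 36 2-step routes that fits.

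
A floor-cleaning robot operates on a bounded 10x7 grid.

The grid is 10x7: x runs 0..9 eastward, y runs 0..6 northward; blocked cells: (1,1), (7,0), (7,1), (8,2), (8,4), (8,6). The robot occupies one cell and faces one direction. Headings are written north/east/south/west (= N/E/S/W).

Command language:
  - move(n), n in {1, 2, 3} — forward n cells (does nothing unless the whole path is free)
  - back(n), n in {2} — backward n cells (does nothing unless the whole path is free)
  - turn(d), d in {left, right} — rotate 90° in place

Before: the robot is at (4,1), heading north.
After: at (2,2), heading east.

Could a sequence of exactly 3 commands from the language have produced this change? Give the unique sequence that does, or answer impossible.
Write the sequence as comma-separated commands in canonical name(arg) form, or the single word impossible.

key: cell and facing (now E) both changed — the 3 commands mix motion and turning
t0: at (4,1), heading north
t=1 move(1) ⇒ at (4,2), heading north
t=2 turn(right) ⇒ at (4,2), heading east
t=3 back(2) ⇒ at (2,2), heading east
no rival 3-sequence matches.

move(1), turn(right), back(2)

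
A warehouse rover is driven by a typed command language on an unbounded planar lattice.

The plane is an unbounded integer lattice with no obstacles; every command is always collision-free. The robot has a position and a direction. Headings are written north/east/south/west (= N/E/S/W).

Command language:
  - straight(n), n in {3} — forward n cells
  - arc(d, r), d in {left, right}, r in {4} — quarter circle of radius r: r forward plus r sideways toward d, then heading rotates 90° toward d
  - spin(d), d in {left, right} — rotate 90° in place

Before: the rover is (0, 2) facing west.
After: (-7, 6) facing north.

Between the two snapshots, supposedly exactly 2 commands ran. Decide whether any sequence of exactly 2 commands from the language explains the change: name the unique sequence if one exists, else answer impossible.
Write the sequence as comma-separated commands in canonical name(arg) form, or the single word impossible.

key: order matters: swapping straight(3) and arc(right, 4) lands elsewhere
from: (0, 2) facing west
t=1 straight(3) ⇒ (-3, 2) facing west
t=2 arc(right, 4) ⇒ (-7, 6) facing north
uniquely the one of 25 2-step routes that fits.

straight(3), arc(right, 4)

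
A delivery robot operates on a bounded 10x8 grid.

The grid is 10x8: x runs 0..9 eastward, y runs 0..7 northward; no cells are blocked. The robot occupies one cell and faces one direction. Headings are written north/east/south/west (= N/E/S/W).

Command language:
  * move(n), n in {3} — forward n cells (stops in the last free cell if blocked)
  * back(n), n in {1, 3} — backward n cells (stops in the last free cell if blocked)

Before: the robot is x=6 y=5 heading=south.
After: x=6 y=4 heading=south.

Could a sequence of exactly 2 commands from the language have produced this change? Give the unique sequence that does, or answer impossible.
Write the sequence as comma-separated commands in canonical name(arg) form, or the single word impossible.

key: heading stays S — no command in the sequence turns
start: x=6 y=5 heading=south
1. back(3) → x=6 y=7 heading=south
2. move(3) → x=6 y=4 heading=south
uniquely the one of 9 2-step routes that fits.

back(3), move(3)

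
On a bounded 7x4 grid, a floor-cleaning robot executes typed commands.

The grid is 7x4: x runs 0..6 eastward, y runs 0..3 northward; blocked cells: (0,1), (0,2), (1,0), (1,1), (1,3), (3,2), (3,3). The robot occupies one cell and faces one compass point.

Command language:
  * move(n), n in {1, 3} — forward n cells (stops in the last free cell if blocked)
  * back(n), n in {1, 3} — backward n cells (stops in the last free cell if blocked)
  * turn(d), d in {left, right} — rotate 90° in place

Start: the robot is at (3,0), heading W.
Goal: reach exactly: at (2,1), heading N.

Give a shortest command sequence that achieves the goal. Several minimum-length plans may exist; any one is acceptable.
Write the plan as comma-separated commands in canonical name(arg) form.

begin: at (3,0), heading W
step 1 (move(1)): at (2,0), heading W
step 2 (turn(right)): at (2,0), heading N
step 3 (move(1)): at (2,1), heading N
nothing shorter than 3 reaches the goal.

move(1), turn(right), move(1)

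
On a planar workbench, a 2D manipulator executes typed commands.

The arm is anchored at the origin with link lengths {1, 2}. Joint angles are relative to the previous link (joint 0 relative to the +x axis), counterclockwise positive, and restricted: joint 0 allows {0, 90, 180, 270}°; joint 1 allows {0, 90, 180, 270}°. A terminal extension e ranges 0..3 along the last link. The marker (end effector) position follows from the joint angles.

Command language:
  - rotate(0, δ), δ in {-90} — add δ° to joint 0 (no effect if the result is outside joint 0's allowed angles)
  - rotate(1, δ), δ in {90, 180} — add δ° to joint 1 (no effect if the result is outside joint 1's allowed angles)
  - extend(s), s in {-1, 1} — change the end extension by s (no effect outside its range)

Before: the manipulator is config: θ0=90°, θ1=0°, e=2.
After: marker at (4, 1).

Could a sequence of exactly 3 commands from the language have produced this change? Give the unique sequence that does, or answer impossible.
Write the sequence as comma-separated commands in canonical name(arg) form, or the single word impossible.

t0: config: θ0=90°, θ1=0°, e=2
t=1 rotate(1, 90) ⇒ config: θ0=90°, θ1=90°, e=2
t=2 rotate(1, 90) ⇒ config: θ0=90°, θ1=180°, e=2
t=3 rotate(1, 90) ⇒ config: θ0=90°, θ1=270°, e=2
no other 3-command option fits: unique.

rotate(1, 90), rotate(1, 90), rotate(1, 90)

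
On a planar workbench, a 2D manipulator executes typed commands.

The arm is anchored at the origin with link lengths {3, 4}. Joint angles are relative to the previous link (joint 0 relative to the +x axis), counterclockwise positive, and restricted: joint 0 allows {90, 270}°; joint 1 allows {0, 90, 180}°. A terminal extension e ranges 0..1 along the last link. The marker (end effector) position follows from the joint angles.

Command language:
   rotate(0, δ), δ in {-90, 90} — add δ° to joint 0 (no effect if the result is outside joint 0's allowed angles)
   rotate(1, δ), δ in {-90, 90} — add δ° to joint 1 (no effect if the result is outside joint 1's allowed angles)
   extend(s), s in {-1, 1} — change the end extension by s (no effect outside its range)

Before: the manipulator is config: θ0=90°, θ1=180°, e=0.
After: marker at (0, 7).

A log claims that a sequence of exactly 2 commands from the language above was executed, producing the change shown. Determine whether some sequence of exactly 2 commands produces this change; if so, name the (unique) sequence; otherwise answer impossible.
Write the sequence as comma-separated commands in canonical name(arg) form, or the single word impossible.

rotate(1, -90), rotate(1, -90)

from: config: θ0=90°, θ1=180°, e=0
[1] after rotate(1, -90): config: θ0=90°, θ1=90°, e=0
[2] after rotate(1, -90): config: θ0=90°, θ1=0°, e=0
all 36 alternatives checked — unique.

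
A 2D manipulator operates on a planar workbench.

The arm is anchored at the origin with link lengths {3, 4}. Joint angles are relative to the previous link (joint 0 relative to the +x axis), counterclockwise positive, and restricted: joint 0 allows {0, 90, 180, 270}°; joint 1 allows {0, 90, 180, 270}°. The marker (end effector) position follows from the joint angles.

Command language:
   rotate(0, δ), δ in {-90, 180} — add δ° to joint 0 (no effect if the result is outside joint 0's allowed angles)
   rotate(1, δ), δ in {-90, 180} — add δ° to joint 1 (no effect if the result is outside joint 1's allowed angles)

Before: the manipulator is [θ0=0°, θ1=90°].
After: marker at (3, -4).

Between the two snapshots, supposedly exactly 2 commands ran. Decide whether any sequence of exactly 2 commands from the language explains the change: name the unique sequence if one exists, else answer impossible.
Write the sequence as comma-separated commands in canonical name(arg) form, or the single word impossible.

initial: [θ0=0°, θ1=90°]
t=1 rotate(1, -90) ⇒ [θ0=0°, θ1=0°]
t=2 rotate(1, -90) ⇒ [θ0=0°, θ1=270°]
no other 2-command option fits: unique.

rotate(1, -90), rotate(1, -90)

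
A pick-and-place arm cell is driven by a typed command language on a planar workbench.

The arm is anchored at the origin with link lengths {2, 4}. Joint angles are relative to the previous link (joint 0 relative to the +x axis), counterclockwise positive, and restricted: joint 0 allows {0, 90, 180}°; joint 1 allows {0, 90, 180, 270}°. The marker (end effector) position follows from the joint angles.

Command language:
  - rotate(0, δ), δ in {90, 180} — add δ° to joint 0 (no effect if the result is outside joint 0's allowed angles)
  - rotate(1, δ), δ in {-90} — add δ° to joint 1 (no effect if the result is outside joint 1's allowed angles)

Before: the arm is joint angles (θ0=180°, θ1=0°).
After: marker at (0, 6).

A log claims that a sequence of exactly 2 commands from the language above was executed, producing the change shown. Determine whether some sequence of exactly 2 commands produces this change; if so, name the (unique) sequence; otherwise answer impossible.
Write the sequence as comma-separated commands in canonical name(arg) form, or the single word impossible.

key: running rotate(0, 90) before rotate(0, 180) would end elsewhere — order is forced
start: joint angles (θ0=180°, θ1=0°)
t=1 rotate(0, 180) ⇒ joint angles (θ0=0°, θ1=0°)
t=2 rotate(0, 90) ⇒ joint angles (θ0=90°, θ1=0°)
uniquely the one of 9 2-step routes that fits.

rotate(0, 180), rotate(0, 90)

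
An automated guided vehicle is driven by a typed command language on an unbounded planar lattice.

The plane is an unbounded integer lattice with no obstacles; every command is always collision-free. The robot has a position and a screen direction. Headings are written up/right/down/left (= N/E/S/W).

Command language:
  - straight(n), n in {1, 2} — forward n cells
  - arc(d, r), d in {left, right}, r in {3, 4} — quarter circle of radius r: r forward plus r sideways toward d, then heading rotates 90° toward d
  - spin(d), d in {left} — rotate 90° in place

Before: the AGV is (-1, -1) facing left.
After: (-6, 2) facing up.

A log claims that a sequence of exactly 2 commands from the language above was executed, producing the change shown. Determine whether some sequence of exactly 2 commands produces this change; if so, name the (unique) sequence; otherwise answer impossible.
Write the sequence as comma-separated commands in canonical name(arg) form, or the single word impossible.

straight(2), arc(right, 3)

key: cell and facing (now N) both changed — the 2 commands mix motion and turning
initial: (-1, -1) facing left
[1] after straight(2): (-3, -1) facing left
[2] after arc(right, 3): (-6, 2) facing up
all 49 alternatives checked — unique.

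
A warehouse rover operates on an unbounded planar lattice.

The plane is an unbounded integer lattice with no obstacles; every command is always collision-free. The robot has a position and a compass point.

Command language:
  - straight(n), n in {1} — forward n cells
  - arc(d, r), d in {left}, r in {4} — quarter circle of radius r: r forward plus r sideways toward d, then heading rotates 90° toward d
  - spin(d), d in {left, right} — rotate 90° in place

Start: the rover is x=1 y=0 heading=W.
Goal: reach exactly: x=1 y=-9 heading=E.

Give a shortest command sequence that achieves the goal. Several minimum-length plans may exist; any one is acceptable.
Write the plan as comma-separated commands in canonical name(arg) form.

arc(left, 4), straight(1), arc(left, 4)

from: x=1 y=0 heading=W
t=1 arc(left, 4) ⇒ x=-3 y=-4 heading=S
t=2 straight(1) ⇒ x=-3 y=-5 heading=S
t=3 arc(left, 4) ⇒ x=1 y=-9 heading=E
shorter routes all fall short; 3 is best.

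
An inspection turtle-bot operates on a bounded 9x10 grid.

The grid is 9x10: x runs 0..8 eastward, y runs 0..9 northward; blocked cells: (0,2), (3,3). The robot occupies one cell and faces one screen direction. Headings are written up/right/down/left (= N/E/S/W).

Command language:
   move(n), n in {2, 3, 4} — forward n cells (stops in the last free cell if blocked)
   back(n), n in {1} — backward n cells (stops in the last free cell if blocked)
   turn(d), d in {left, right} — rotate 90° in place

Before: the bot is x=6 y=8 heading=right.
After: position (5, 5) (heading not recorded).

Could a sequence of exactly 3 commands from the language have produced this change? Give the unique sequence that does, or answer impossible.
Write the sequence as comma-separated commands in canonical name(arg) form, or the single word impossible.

key: running move(3) before back(1) would end elsewhere — order is forced
initial: x=6 y=8 heading=right
step 1 (back(1)): x=5 y=8 heading=right
step 2 (turn(right)): x=5 y=8 heading=down
step 3 (move(3)): x=5 y=5 heading=down
no rival 3-sequence matches.

back(1), turn(right), move(3)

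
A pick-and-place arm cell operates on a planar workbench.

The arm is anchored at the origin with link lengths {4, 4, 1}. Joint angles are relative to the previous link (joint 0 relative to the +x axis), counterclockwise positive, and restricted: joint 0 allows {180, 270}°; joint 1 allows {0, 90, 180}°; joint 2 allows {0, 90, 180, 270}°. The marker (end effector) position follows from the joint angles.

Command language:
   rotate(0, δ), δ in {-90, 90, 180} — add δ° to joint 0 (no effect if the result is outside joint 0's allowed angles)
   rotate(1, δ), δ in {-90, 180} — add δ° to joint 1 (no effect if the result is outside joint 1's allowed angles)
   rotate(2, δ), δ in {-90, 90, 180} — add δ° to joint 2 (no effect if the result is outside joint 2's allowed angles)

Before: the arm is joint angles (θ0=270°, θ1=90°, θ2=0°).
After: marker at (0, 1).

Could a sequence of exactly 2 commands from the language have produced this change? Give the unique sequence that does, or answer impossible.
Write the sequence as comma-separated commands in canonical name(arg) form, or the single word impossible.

key: order matters: swapping rotate(1, -90) and rotate(1, 180) lands elsewhere
from: joint angles (θ0=270°, θ1=90°, θ2=0°)
step 1 (rotate(1, -90)): joint angles (θ0=270°, θ1=0°, θ2=0°)
step 2 (rotate(1, 180)): joint angles (θ0=270°, θ1=180°, θ2=0°)
uniquely the one of 64 2-step routes that fits.

rotate(1, -90), rotate(1, 180)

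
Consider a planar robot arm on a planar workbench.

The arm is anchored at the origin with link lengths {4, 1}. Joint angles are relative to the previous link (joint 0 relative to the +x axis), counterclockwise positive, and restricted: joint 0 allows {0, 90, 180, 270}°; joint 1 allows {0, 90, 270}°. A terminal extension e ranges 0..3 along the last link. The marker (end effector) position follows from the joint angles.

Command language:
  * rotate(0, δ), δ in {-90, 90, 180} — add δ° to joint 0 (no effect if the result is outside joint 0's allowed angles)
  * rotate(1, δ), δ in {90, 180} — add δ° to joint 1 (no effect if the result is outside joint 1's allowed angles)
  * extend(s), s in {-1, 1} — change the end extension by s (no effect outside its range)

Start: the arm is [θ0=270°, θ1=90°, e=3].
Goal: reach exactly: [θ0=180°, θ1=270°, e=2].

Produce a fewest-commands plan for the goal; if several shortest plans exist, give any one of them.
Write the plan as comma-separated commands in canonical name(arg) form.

rotate(0, -90), rotate(1, 180), extend(-1)

start: [θ0=270°, θ1=90°, e=3]
1. rotate(0, -90) → [θ0=180°, θ1=90°, e=3]
2. rotate(1, 180) → [θ0=180°, θ1=270°, e=3]
3. extend(-1) → [θ0=180°, θ1=270°, e=2]
no 2-step plan works, so 3 is optimal.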